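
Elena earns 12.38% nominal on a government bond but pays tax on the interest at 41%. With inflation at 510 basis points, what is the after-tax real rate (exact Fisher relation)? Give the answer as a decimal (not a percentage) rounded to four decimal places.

0.0210

After-tax nominal return = 12.38% × (1 − 0.41) = 7.3042%.
1 + r = 1.073042 / 1.05100 = 1.020972
After-tax real rate = 1.020972 − 1 → 0.0210.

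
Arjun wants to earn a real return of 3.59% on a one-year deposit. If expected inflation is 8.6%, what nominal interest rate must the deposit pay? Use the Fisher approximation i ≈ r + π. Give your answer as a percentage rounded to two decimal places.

i ≈ r + π = 3.59% + 8.6% = 12.19%.

12.19%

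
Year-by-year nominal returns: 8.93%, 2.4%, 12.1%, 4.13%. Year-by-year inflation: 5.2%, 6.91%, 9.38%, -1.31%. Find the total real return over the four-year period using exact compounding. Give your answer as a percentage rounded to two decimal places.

7.25%

Nominal growth factor = 1.0893 × 1.0240 × 1.1210 × 1.0413 = 1.302054
Price-level growth factor = 1.0520 × 1.0691 × 1.0938 × 0.9869 = 1.214074
Real growth factor = 1.302054 / 1.214074 = 1.072467
Total real return = 1.072467 − 1 → 7.25%.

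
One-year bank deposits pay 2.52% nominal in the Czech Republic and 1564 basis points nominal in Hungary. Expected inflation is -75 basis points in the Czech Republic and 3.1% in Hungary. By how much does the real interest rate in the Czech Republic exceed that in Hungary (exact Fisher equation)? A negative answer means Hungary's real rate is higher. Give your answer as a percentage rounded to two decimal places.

-8.87%

The Czech Republic: (1 + 0.0252)/(1 − 0.0075) − 1 = 3.2947%
Hungary: (1 + 0.1564)/(1 + 0.0310) − 1 = 12.1629%
Differential = 3.2947% − 12.1629% = -8.8682% → -8.87%.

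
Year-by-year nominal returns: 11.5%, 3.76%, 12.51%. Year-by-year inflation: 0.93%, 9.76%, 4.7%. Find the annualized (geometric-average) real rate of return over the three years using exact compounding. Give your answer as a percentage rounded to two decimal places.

Compound the nominal returns: 1.1150 × 1.0376 × 1.1251 = 1.30165519.
Compound inflation: 1.0093 × 1.0976 × 1.0470 = 1.15987464.
Deflate: 1.30165519 / 1.15987464 = 1.12223782.
Annualized real rate = 1.12223782^(1/3) − 1 = 3.9190% → 3.92%.

3.92%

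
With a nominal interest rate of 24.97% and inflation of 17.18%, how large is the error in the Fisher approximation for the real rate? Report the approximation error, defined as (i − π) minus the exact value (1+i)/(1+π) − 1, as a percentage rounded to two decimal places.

Approximate: r ≈ 24.970% − 17.180% = 7.7900%
Exact: (1 + 0.2497)/(1 + 0.1718) − 1 = 6.6479%
Error = 7.7900% − 6.6479% = 1.1421% → 1.14%.

1.14%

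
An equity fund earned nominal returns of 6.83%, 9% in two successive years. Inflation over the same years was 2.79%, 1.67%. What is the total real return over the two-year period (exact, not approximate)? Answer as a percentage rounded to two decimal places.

Nominal growth factor = 1.0683 × 1.0900 = 1.164447
Price-level growth factor = 1.0279 × 1.0167 = 1.045066
Real growth factor = 1.164447 / 1.045066 = 1.114233
Total real return = 1.114233 − 1 → 11.42%.

11.42%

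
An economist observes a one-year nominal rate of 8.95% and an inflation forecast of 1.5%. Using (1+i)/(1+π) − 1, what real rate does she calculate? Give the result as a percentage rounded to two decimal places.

1 + r = 1.08950 / 1.01500 = 1.073399
r = 1.073399 − 1 = 7.3399%, i.e. 7.34%.

7.34%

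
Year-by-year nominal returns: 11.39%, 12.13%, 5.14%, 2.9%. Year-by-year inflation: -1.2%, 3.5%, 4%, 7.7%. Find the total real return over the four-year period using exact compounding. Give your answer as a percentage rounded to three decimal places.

Nominal growth factor = 1.1139 × 1.1213 × 1.0514 × 1.0290 = 1.351299
Price-level growth factor = 0.9880 × 1.0350 × 1.0400 × 1.0770 = 1.145371
Real growth factor = 1.351299 / 1.145371 = 1.179791
Total real return = 1.179791 − 1 → 17.979%.

17.979%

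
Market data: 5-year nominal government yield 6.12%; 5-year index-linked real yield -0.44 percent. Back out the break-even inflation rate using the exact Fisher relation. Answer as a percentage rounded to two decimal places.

(1 + π) = (1 + i)/(1 + r) = 1.06120 / 0.99560 = 1.065890
Break-even inflation = 1.065890 − 1 → 6.59%.

6.59%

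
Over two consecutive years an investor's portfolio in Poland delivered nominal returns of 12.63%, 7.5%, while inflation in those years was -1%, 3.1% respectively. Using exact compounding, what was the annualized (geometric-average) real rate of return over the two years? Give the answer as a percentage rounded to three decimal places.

Compound the nominal returns: 1.1263 × 1.0750 = 1.21077250.
Compound inflation: 0.9900 × 1.0310 = 1.02069000.
Deflate: 1.21077250 / 1.02069000 = 1.18622941.
Annualized real rate = 1.18622941^(1/2) − 1 = 8.9142% → 8.914%.

8.914%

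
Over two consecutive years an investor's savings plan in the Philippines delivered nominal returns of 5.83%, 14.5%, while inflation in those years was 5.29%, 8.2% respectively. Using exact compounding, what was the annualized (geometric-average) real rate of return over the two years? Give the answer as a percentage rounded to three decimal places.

3.134%

Nominal growth factor = 1.0583 × 1.1450 = 1.211753500
Price-level growth factor = 1.0529 × 1.0820 = 1.139237800
Real growth factor = 1.211753500 / 1.139237800 = 1.063652821
Annualized real rate = 1.063652821^(1/2) − 1 = 3.13355% → 3.134%.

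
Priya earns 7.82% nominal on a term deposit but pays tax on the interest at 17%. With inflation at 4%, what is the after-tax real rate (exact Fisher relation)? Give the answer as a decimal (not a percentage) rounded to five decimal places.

After-tax nominal return = 7.82% × (1 − 0.17) = 6.4906%.
1 + r = 1.064906 / 1.04000 = 1.023948
After-tax real rate = 1.023948 − 1 → 0.02395.

0.02395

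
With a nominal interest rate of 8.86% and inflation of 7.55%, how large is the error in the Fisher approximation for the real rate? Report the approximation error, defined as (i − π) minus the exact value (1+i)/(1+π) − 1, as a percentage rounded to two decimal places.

0.09%

Approximate: r ≈ 8.860% − 7.550% = 1.3100%
Exact: (1 + 0.0886)/(1 + 0.0755) − 1 = 1.2180%
Error = 1.3100% − 1.2180% = 0.0920% → 0.09%.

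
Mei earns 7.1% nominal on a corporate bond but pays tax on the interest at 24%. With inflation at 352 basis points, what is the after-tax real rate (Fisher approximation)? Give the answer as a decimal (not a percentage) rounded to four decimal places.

After-tax nominal return = 7.1% × (1 − 0.24) = 5.3960%.
r ≈ 5.3960% − 3.52% → 0.0188.

0.0188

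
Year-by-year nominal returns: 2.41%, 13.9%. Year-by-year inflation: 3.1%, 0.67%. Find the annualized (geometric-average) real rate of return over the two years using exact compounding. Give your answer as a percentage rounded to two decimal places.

Compound the nominal returns: 1.0241 × 1.1390 = 1.16644990.
Compound inflation: 1.0310 × 1.0067 = 1.03790770.
Deflate: 1.16644990 / 1.03790770 = 1.12384743.
Annualized real rate = 1.12384743^(1/2) − 1 = 6.0117% → 6.01%.

6.01%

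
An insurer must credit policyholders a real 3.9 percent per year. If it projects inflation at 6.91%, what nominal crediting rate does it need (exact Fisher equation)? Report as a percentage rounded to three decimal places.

11.079%

(1 + i) = (1 + r)(1 + π) = 1.03900 × 1.06910 = 1.1107949
i = 1.1107949 − 1, so the required nominal rate is 11.079%.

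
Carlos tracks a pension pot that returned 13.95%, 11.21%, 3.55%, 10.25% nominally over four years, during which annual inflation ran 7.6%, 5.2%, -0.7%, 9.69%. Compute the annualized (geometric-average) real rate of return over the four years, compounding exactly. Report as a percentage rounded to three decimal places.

Nominal growth factor = 1.1395 × 1.1121 × 1.0355 × 1.1025 = 1.44672795
Price-level growth factor = 1.0760 × 1.0520 × 0.9930 × 1.0969 = 1.23294668
Real growth factor = 1.44672795 / 1.23294668 = 1.17339052
Annualized real rate = 1.17339052^(1/4) − 1 = 4.0784% → 4.078%.

4.078%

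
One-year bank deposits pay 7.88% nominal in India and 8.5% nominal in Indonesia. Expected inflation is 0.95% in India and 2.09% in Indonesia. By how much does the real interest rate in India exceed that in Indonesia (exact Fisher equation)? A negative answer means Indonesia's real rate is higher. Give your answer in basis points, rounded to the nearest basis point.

59 basis points

India: (1 + 0.0788)/(1 + 0.0095) − 1 = 6.8648%
Indonesia: (1 + 0.0850)/(1 + 0.0209) − 1 = 6.2788%
Differential = 6.8648% − 6.2788% = 0.5860% → 59 basis points.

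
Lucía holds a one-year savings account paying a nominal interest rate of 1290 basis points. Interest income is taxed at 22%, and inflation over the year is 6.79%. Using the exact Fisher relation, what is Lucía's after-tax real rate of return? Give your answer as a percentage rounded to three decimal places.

After-tax nominal return = 12.9% × (1 − 0.22) = 10.0620%.
1 + r = 1.10062 / 1.06790 = 1.030640
After-tax real rate = 1.030640 − 1 → 3.064%.

3.064%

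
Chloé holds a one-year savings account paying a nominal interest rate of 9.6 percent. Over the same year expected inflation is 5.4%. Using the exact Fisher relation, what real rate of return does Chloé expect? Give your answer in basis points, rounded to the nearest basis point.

By the Fisher relation, 1 + r = (1 + i)/(1 + π).
1 + r = 1.09600 / 1.05400 = 1.039848
r = 1.039848 − 1 = 3.9848%, i.e. 398 basis points.

398 basis points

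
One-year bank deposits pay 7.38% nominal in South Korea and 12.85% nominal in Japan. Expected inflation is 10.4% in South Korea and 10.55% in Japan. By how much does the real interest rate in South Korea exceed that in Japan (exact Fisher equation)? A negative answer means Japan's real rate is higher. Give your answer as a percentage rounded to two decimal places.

South Korea: (1 + 0.0738)/(1 + 0.1040) − 1 = -2.7355%
Japan: (1 + 0.1285)/(1 + 0.1055) − 1 = 2.0805%
Differential = -2.7355% − 2.0805% = -4.8160% → -4.82%.

-4.82%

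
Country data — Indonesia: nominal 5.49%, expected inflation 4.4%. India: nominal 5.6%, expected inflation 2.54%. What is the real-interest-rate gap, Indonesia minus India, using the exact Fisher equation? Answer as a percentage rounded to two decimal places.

Indonesia: (1 + 0.0549)/(1 + 0.0440) − 1 = 1.0441%
India: (1 + 0.0560)/(1 + 0.0254) − 1 = 2.9842%
Differential = 1.0441% − 2.9842% = -1.9401% → -1.94%.

-1.94%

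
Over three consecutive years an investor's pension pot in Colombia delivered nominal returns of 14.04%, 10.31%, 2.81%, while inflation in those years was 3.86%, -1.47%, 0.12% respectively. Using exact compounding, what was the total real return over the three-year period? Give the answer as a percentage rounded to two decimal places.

26.23%

Nominal growth factor = 1.1404 × 1.1031 × 1.0281 = 1.293324
Price-level growth factor = 1.0386 × 0.9853 × 1.0012 = 1.024561
Real growth factor = 1.293324 / 1.024561 = 1.262321
Total real return = 1.262321 − 1 → 26.23%.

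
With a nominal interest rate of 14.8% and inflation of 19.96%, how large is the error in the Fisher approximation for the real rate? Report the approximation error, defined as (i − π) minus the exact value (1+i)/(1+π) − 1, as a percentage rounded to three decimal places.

-0.859%

Approximate: r ≈ 14.800% − 19.960% = -5.1600%
Exact: (1 + 0.1480)/(1 + 0.1996) − 1 = -4.3014%
Error = -5.1600% − (-4.3014%) = -0.8586% → -0.859%.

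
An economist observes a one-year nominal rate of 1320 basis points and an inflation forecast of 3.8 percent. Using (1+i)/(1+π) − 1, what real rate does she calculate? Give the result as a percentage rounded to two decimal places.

9.06%

By the Fisher relation, 1 + r = (1 + i)/(1 + π).
1 + r = 1.13200 / 1.03800 = 1.090559
r = 1.090559 − 1 = 9.0559%, i.e. 9.06%.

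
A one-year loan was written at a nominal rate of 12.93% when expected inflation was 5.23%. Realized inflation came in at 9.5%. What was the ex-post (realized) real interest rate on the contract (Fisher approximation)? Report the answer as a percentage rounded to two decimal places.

Ex-post: 12.93% − 9.5% = 3.430%
So the realized real rate is 3.43%.

3.43%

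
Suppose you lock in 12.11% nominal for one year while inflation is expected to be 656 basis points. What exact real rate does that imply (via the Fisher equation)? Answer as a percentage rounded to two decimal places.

5.21%

By the Fisher equation, 1 + r = (1 + i)/(1 + π).
1 + r = 1.12110 / 1.06560 = 1.052083
r = 1.052083 − 1 = 5.2083%, i.e. 5.21%.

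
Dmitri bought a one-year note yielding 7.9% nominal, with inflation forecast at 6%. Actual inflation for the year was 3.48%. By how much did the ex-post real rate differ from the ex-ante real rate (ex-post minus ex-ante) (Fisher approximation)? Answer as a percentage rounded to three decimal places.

Ex-ante: 7.9% − 6% = 1.900%
Ex-post: 7.9% − 3.48% = 4.420%
Difference (ex-post − ex-ante) = 2.5200% → 2.520%.

2.520%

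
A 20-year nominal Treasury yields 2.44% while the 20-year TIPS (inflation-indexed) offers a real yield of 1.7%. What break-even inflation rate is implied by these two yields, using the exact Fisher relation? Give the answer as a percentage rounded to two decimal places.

(1 + π) = (1 + i)/(1 + r) = 1.02440 / 1.01700 = 1.007276
Break-even inflation = 1.007276 − 1 → 0.73%.

0.73%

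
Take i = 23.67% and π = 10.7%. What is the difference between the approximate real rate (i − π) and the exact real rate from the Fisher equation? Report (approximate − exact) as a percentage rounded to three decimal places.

Approximate: r ≈ 23.670% − 10.700% = 12.9700%
Exact: (1 + 0.2367)/(1 + 0.1070) − 1 = 11.7164%
Error = 12.9700% − 11.7164% = 1.2536% → 1.254%.

1.254%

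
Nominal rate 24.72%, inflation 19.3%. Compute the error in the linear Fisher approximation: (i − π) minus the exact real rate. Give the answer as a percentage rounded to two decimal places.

Approximate: r ≈ 24.720% − 19.300% = 5.4200%
Exact: (1 + 0.2472)/(1 + 0.1930) − 1 = 4.5432%
Error = 5.4200% − 4.5432% = 0.8768% → 0.88%.

0.88%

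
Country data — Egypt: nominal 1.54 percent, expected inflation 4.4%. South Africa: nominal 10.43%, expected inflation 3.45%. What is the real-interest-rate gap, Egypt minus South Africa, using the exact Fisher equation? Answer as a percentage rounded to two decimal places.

-9.49%

Egypt: (1 + 0.0154)/(1 + 0.0440) − 1 = -2.7395%
South Africa: (1 + 0.1043)/(1 + 0.0345) − 1 = 6.7472%
Differential = -2.7395% − 6.7472% = -9.4867% → -9.49%.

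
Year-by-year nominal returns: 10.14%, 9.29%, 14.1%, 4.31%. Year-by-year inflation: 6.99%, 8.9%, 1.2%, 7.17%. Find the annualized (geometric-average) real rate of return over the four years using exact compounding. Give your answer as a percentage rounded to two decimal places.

3.19%

Compound the nominal returns: 1.1014 × 1.0929 × 1.1410 × 1.0431 = 1.43264005.
Compound inflation: 1.0699 × 1.0890 × 1.0120 × 1.0717 = 1.26364421.
Deflate: 1.43264005 / 1.26364421 = 1.13373689.
Annualized real rate = 1.13373689^(1/4) − 1 = 3.1877% → 3.19%.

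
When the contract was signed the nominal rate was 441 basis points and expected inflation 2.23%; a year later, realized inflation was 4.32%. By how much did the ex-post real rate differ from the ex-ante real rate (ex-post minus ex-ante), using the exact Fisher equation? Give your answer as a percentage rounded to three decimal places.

-2.046%

Ex-ante: (1 + 0.0441)/(1 + 0.0223) − 1 = 2.1324%
Ex-post: (1 + 0.0441)/(1 + 0.0432) − 1 = 0.0863%
Difference (ex-post − ex-ante) = -2.0462% → -2.046%.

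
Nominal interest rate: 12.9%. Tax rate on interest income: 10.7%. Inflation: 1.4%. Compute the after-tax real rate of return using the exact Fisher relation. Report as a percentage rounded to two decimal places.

After-tax nominal return = 12.9% × (1 − 0.107) = 11.5197%.
1 + r = 1.115197 / 1.01400 = 1.099800
After-tax real rate = 1.099800 − 1 → 9.98%.

9.98%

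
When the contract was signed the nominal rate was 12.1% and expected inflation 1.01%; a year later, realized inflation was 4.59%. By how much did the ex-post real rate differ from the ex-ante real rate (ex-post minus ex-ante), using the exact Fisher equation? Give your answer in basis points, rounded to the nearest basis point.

Ex-ante: (1 + 0.1210)/(1 + 0.0101) − 1 = 10.9791%
Ex-post: (1 + 0.1210)/(1 + 0.0459) − 1 = 7.1804%
Difference (ex-post − ex-ante) = -3.7987% → -380 basis points.

-380 basis points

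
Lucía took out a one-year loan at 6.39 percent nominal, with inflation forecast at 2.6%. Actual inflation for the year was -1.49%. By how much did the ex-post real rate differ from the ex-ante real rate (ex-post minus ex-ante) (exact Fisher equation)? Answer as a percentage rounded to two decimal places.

Ex-ante: (1 + 0.0639)/(1 + 0.0260) − 1 = 3.6940%
Ex-post: (1 + 0.0639)/(1 − 0.0149) − 1 = 7.9992%
Difference (ex-post − ex-ante) = 4.3052% → 4.31%.

4.31%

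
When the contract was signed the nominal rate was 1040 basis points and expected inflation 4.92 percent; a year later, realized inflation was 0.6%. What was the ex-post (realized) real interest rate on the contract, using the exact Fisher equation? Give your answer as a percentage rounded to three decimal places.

9.742%

Ex-post: (1 + 0.1040)/(1 + 0.0060) − 1 = 9.7416%
So the realized real rate is 9.742%.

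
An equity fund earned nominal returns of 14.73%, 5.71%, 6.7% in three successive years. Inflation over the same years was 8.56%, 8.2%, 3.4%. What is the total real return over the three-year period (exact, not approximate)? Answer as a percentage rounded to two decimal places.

6.55%

Nominal growth factor = 1.1473 × 1.0571 × 1.0670 = 1.294069
Price-level growth factor = 1.0856 × 1.0820 × 1.0340 = 1.214556
Real growth factor = 1.294069 / 1.214556 = 1.065467
Total real return = 1.065467 − 1 → 6.55%.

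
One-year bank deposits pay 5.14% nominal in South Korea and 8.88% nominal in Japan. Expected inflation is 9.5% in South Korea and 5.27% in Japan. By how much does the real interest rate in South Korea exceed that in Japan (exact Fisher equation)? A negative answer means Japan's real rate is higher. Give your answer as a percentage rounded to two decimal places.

-7.41%

South Korea: (1 + 0.0514)/(1 + 0.0950) − 1 = -3.9817%
Japan: (1 + 0.0888)/(1 + 0.0527) − 1 = 3.4293%
Differential = -3.9817% − 3.4293% = -7.4110% → -7.41%.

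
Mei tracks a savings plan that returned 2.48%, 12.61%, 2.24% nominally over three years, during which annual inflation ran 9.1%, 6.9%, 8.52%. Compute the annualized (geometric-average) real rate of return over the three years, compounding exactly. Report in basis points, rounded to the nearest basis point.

-231 basis points

Nominal growth factor = 1.0248 × 1.1261 × 1.0224 = 1.17987749
Price-level growth factor = 1.0910 × 1.0690 × 1.0852 = 1.26564597
Real growth factor = 1.17987749 / 1.26564597 = 0.93223344
Annualized real rate = 0.93223344^(1/3) − 1 = -2.3119% → -231 basis points.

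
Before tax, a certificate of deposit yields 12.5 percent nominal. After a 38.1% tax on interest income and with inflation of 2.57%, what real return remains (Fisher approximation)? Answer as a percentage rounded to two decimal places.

5.17%

After-tax nominal return = 12.5% × (1 − 0.381) = 7.7375%.
r ≈ 7.7375% − 2.57% → 5.17%.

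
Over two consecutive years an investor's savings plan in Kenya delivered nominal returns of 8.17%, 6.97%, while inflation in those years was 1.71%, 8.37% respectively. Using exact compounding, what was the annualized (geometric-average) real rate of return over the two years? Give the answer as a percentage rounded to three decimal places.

2.459%

Compound the nominal returns: 1.0817 × 1.0697 = 1.157094490.
Compound inflation: 1.0171 × 1.0837 = 1.102231270.
Deflate: 1.157094490 / 1.102231270 = 1.049774690.
Annualized real rate = 1.049774690^(1/2) − 1 = 2.45851% → 2.459%.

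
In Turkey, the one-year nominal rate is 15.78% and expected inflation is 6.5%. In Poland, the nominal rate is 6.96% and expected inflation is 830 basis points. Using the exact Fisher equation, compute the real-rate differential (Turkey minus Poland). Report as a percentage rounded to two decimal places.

Turkey: (1 + 0.1578)/(1 + 0.0650) − 1 = 8.7136%
Poland: (1 + 0.0696)/(1 + 0.0830) − 1 = -1.2373%
Differential = 8.7136% − (-1.2373%) = 9.9509% → 9.95%.

9.95%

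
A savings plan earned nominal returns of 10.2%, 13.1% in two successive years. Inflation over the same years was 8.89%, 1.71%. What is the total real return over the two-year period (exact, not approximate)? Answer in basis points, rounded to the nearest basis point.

Nominal growth factor = 1.1020 × 1.1310 = 1.246362
Price-level growth factor = 1.0889 × 1.0171 = 1.107520
Real growth factor = 1.246362 / 1.107520 = 1.125363
Total real return = 1.125363 − 1 → 1254 basis points.

1254 basis points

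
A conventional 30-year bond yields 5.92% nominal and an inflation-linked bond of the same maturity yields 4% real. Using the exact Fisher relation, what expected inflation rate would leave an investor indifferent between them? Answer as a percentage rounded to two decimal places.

1.85%

(1 + π) = (1 + i)/(1 + r) = 1.05920 / 1.04000 = 1.018462
Break-even inflation = 1.018462 − 1 → 1.85%.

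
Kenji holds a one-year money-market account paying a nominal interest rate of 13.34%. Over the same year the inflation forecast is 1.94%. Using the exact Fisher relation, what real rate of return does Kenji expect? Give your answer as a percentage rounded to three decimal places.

By the Fisher relation, 1 + r = (1 + i)/(1 + π).
1 + r = 1.13340 / 1.01940 = 1.111830
r = 1.111830 − 1 = 11.1830%, i.e. 11.183%.

11.183%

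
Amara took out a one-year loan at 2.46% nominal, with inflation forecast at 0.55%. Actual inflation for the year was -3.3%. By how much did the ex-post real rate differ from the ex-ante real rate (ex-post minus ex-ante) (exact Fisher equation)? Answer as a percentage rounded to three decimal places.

4.057%

Ex-ante: (1 + 0.0246)/(1 + 0.0055) − 1 = 1.8996%
Ex-post: (1 + 0.0246)/(1 − 0.0330) − 1 = 5.9566%
Difference (ex-post − ex-ante) = 4.0570% → 4.057%.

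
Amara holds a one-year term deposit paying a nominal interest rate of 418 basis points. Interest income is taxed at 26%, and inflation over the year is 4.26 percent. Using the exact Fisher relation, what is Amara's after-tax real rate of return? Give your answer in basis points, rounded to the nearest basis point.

After-tax nominal return = 4.18% × (1 − 0.26) = 3.0932%.
1 + r = 1.030932 / 1.04260 = 0.988809
After-tax real rate = 0.988809 − 1 → -112 basis points.

-112 basis points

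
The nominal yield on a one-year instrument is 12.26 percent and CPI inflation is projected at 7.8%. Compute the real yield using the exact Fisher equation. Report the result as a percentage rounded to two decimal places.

4.14%

By the Fisher identity, 1 + r = (1 + i)/(1 + π).
1 + r = 1.12260 / 1.07800 = 1.041373
r = 1.041373 − 1 = 4.1373%, i.e. 4.14%.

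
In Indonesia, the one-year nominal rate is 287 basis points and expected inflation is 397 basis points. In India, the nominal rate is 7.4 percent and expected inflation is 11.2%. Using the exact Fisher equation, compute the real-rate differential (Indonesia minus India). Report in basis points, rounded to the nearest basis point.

236 basis points

Indonesia: (1 + 0.0287)/(1 + 0.0397) − 1 = -1.0580%
India: (1 + 0.0740)/(1 + 0.1120) − 1 = -3.4173%
Differential = -1.0580% − (-3.4173%) = 2.3593% → 236 basis points.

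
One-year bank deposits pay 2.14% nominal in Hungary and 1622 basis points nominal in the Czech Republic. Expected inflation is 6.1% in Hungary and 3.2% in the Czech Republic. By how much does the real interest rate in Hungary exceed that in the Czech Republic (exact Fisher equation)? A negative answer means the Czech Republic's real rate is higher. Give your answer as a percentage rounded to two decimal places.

-16.35%

Hungary: (1 + 0.0214)/(1 + 0.0610) − 1 = -3.7323%
The Czech Republic: (1 + 0.1622)/(1 + 0.0320) − 1 = 12.6163%
Differential = -3.7323% − 12.6163% = -16.3486% → -16.35%.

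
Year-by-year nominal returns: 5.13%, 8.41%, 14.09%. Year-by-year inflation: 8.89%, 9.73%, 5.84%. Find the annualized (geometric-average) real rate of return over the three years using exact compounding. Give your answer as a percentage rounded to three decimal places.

Compound the nominal returns: 1.0513 × 1.0841 × 1.1409 = 1.300300079.
Compound inflation: 1.0889 × 1.0973 × 1.0584 = 1.264629208.
Deflate: 1.300300079 / 1.264629208 = 1.028206585.
Annualized real rate = 1.028206585^(1/3) − 1 = 0.93152% → 0.932%.

0.932%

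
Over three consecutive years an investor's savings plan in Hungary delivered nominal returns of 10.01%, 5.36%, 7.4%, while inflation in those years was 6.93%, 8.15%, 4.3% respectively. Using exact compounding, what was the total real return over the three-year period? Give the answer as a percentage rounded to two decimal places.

Nominal growth factor = 1.1001 × 1.0536 × 1.0740 = 1.244836
Price-level growth factor = 1.0693 × 1.0815 × 1.0430 = 1.206175
Real growth factor = 1.244836 / 1.206175 = 1.032053
Total real return = 1.032053 − 1 → 3.21%.

3.21%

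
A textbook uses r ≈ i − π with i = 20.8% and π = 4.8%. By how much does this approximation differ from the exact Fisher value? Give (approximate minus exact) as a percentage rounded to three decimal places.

Approximate: r ≈ 20.800% − 4.800% = 16.0000%
Exact: (1 + 0.2080)/(1 + 0.0480) − 1 = 15.2672%
Error = 16.0000% − 15.2672% = 0.7328% → 0.733%.

0.733%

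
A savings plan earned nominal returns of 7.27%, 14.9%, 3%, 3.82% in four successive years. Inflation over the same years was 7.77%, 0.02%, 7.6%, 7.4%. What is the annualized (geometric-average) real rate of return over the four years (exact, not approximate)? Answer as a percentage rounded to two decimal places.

1.42%

Compound the nominal returns: 1.0727 × 1.1490 × 1.0300 × 1.0382 = 1.31800348.
Compound inflation: 1.0777 × 1.0002 × 1.0760 × 1.0740 = 1.24566507.
Deflate: 1.31800348 / 1.24566507 = 1.05807212.
Annualized real rate = 1.05807212^(1/4) − 1 = 1.4212% → 1.42%.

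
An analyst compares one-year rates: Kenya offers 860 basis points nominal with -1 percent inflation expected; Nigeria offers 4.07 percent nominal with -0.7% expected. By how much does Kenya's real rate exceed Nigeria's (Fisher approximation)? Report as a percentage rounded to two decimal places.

4.83%

Kenya: 8.6% − (-1%) = 9.600%
Nigeria: 4.07% − (-0.7%) = 4.770%
Differential = 4.830% → 4.83%.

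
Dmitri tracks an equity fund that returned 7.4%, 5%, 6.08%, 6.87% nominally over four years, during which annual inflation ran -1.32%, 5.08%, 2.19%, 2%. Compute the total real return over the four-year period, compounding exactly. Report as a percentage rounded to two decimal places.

18.28%

Nominal growth factor = 1.0740 × 1.0500 × 1.0608 × 1.0687 = 1.278448
Price-level growth factor = 0.9868 × 1.0508 × 1.0219 × 1.0200 = 1.080831
Real growth factor = 1.278448 / 1.080831 = 1.182838
Total real return = 1.182838 − 1 → 18.28%.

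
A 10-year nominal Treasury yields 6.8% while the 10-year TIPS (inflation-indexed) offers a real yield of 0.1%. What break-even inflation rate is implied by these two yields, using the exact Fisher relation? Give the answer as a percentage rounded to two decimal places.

6.69%

(1 + π) = (1 + i)/(1 + r) = 1.06800 / 1.00100 = 1.066933
Break-even inflation = 1.066933 − 1 → 6.69%.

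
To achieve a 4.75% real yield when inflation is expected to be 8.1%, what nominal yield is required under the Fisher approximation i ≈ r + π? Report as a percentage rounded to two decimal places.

12.85%

i ≈ r + π = 4.75% + 8.1% = 12.85%.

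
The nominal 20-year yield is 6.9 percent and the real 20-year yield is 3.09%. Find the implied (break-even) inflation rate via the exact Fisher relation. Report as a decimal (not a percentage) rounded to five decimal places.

0.03696

(1 + π) = (1 + i)/(1 + r) = 1.06900 / 1.03090 = 1.036958
Break-even inflation = 1.036958 − 1 → 0.03696.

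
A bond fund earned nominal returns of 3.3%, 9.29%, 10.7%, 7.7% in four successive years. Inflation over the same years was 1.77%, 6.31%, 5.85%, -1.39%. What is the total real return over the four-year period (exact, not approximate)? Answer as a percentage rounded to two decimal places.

Compound the nominal returns: 1.0330 × 1.0929 × 1.1070 × 1.0770 = 1.345997.
Compound inflation: 1.0177 × 1.0631 × 1.0585 × 0.9861 = 1.129291.
Deflate: 1.345997 / 1.129291 = 1.191896.
Total real return = 1.191896 − 1 → 19.19%.

19.19%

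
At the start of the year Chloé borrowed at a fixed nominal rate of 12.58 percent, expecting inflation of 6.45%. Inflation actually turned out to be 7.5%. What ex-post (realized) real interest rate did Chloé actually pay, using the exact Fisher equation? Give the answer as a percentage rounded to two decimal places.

4.73%

Ex-post: (1 + 0.1258)/(1 + 0.0750) − 1 = 4.7256%
So the realized real rate is 4.73%.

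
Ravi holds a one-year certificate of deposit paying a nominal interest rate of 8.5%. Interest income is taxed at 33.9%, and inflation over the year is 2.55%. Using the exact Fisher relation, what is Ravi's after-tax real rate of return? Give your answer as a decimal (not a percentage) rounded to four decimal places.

After-tax nominal return = 8.5% × (1 − 0.339) = 5.6185%.
1 + r = 1.056185 / 1.02550 = 1.029922
After-tax real rate = 1.029922 − 1 → 0.0299.

0.0299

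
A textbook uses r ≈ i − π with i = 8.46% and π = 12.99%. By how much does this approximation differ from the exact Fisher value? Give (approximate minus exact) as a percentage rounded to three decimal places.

Approximate: r ≈ 8.460% − 12.990% = -4.5300%
Exact: (1 + 0.0846)/(1 + 0.1299) − 1 = -4.0092%
Error = -4.5300% − (-4.0092%) = -0.5208% → -0.521%.

-0.521%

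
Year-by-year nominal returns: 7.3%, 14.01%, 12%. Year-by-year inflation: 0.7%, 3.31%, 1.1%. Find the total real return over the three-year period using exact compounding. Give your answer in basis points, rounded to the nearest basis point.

Compound the nominal returns: 1.0730 × 1.1401 × 1.1200 = 1.370127.
Compound inflation: 1.0070 × 1.0331 × 1.0110 = 1.051775.
Deflate: 1.370127 / 1.051775 = 1.302680.
Total real return = 1.302680 − 1 → 3027 basis points.

3027 basis points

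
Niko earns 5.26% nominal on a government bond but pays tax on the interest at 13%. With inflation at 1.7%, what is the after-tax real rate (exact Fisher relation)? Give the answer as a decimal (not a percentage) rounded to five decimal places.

After-tax nominal return = 5.26% × (1 − 0.13) = 4.5762%.
1 + r = 1.045762 / 1.01700 = 1.028281
After-tax real rate = 1.028281 − 1 → 0.02828.

0.02828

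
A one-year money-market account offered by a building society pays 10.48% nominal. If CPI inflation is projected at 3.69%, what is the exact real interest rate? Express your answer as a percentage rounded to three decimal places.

6.548%

1 + r = 1.10480 / 1.03690 = 1.065484
r = 1.065484 − 1 = 6.5484%, i.e. 6.548%.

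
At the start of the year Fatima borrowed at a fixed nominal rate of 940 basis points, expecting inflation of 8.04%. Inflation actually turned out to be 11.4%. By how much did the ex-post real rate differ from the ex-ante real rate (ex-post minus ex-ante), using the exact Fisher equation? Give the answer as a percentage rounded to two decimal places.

Ex-ante: (1 + 0.0940)/(1 + 0.0804) − 1 = 1.2588%
Ex-post: (1 + 0.0940)/(1 + 0.1140) − 1 = -1.7953%
Difference (ex-post − ex-ante) = -3.0541% → -3.05%.

-3.05%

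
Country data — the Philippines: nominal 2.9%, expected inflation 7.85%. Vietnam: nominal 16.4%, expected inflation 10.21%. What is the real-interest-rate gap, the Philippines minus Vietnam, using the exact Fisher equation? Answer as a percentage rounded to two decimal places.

The Philippines: (1 + 0.0290)/(1 + 0.0785) − 1 = -4.5897%
Vietnam: (1 + 0.1640)/(1 + 0.1021) − 1 = 5.6166%
Differential = -4.5897% − 5.6166% = -10.2063% → -10.21%.

-10.21%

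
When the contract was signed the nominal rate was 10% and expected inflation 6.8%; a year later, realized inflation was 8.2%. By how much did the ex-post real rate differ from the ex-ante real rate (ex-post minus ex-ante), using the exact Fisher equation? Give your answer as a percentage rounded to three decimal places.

Ex-ante: (1 + 0.1000)/(1 + 0.0680) − 1 = 2.9963%
Ex-post: (1 + 0.1000)/(1 + 0.0820) − 1 = 1.6636%
Difference (ex-post − ex-ante) = -1.3327% → -1.333%.

-1.333%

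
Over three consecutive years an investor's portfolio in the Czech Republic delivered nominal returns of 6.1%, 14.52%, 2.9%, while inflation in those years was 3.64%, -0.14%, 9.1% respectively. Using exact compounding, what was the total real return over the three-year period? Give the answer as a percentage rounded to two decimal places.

Compound the nominal returns: 1.0610 × 1.1452 × 1.0290 = 1.250294.
Compound inflation: 1.0364 × 0.9986 × 1.0910 = 1.129129.
Deflate: 1.250294 / 1.129129 = 1.107308.
Total real return = 1.107308 − 1 → 10.73%.

10.73%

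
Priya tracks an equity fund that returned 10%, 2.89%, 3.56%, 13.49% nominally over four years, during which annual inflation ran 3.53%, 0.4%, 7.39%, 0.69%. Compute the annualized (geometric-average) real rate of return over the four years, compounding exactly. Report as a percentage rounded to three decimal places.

Compound the nominal returns: 1.1000 × 1.0289 × 1.0356 × 1.1349 = 1.33019555.
Compound inflation: 1.0353 × 1.0040 × 1.0739 × 1.0069 = 1.12395807.
Deflate: 1.33019555 / 1.12395807 = 1.18349215.
Annualized real rate = 1.18349215^(1/4) − 1 = 4.3017% → 4.302%.

4.302%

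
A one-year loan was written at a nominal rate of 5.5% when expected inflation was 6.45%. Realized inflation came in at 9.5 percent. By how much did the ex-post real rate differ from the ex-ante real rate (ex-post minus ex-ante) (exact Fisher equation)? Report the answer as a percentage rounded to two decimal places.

Ex-ante: (1 + 0.0550)/(1 + 0.0645) − 1 = -0.8924%
Ex-post: (1 + 0.0550)/(1 + 0.0950) − 1 = -3.6530%
Difference (ex-post − ex-ante) = -2.7605% → -2.76%.

-2.76%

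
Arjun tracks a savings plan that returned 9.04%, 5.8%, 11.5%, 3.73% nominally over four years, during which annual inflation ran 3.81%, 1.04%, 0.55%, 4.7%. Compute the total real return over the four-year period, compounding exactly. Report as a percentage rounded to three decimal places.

20.834%

Nominal growth factor = 1.0904 × 1.0580 × 1.1150 × 1.0373 = 1.334292
Price-level growth factor = 1.0381 × 1.0104 × 1.0055 × 1.0470 = 1.104234
Real growth factor = 1.334292 / 1.104234 = 1.208341
Total real return = 1.208341 − 1 → 20.834%.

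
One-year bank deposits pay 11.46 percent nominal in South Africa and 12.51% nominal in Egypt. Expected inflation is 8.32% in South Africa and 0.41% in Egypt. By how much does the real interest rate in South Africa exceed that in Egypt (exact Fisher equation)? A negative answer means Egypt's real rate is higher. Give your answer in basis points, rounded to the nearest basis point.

-915 basis points

South Africa: (1 + 0.1146)/(1 + 0.0832) − 1 = 2.8988%
Egypt: (1 + 0.1251)/(1 + 0.0041) − 1 = 12.0506%
Differential = 2.8988% − 12.0506% = -9.1518% → -915 basis points.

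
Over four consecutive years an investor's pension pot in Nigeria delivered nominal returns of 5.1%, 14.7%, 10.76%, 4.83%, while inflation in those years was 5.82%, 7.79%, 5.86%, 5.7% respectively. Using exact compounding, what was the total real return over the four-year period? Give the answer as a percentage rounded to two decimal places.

9.67%

Nominal growth factor = 1.0510 × 1.1470 × 1.1076 × 1.0483 = 1.399699
Price-level growth factor = 1.0582 × 1.0779 × 1.0586 × 1.0570 = 1.276301
Real growth factor = 1.399699 / 1.276301 = 1.096684
Total real return = 1.096684 − 1 → 9.67%.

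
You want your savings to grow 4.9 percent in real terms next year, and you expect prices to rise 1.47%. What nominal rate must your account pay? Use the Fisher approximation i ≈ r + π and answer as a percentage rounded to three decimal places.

i ≈ r + π = 4.9% + 1.47% = 6.370%.

6.370%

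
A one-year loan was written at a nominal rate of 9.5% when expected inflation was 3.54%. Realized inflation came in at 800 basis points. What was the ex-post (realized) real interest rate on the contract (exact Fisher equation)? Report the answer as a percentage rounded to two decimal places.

1.39%

Ex-post: (1 + 0.0950)/(1 + 0.0800) − 1 = 1.3889%
So the realized real rate is 1.39%.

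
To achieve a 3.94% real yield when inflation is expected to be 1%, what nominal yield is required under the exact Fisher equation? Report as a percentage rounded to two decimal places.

4.98%

(1 + i) = (1 + r)(1 + π) = 1.03940 × 1.01000 = 1.049794
i = 1.049794 − 1, so the required nominal rate is 4.98%.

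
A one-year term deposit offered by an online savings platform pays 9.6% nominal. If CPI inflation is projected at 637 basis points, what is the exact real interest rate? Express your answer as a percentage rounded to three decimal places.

By the Fisher identity, 1 + r = (1 + i)/(1 + π).
1 + r = 1.09600 / 1.06370 = 1.030366
r = 1.030366 − 1 = 3.0366%, i.e. 3.037%.

3.037%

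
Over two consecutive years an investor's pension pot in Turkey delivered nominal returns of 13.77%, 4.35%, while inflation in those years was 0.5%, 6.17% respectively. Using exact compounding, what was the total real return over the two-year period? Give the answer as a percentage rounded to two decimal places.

11.26%

Compound the nominal returns: 1.1377 × 1.0435 = 1.187190.
Compound inflation: 1.0050 × 1.0617 = 1.067009.
Deflate: 1.187190 / 1.067009 = 1.112634.
Total real return = 1.112634 − 1 → 11.26%.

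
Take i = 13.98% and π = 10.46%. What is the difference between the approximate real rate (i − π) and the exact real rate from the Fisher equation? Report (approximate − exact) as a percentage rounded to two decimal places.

0.33%

Approximate: r ≈ 13.980% − 10.460% = 3.5200%
Exact: (1 + 0.1398)/(1 + 0.1046) − 1 = 3.1867%
Error = 3.5200% − 3.1867% = 0.3333% → 0.33%.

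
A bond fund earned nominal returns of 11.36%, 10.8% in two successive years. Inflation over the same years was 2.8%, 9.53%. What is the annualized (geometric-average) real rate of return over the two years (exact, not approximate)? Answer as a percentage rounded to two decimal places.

4.68%

Compound the nominal returns: 1.1136 × 1.1080 = 1.23386880.
Compound inflation: 1.0280 × 1.0953 = 1.12596840.
Deflate: 1.23386880 / 1.12596840 = 1.09582898.
Annualized real rate = 1.09582898^(1/2) − 1 = 4.6819% → 4.68%.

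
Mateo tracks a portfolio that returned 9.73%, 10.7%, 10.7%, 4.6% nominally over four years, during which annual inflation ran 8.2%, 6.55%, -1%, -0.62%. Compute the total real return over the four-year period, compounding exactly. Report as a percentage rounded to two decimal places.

Nominal growth factor = 1.0973 × 1.1070 × 1.1070 × 1.0460 = 1.406541
Price-level growth factor = 1.0820 × 1.0655 × 0.9900 × 0.9938 = 1.134266
Real growth factor = 1.406541 / 1.134266 = 1.240045
Total real return = 1.240045 − 1 → 24.00%.

24.00%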